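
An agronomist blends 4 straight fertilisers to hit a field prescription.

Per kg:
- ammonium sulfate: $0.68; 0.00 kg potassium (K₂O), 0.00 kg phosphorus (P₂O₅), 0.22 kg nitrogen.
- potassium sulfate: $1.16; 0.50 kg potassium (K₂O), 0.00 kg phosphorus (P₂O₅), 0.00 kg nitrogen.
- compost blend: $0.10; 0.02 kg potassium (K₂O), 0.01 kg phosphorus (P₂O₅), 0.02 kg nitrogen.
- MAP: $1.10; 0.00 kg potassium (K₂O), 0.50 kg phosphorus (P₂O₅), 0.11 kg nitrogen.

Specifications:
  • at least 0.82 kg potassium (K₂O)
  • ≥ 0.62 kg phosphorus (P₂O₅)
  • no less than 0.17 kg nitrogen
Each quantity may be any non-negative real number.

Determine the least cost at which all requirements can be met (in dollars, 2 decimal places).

This is a linear program. Let x1 = kg of ammonium sulfate, x2 = kg of potassium sulfate, x3 = kg of compost blend, x4 = kg of MAP.
min 0.68x1 + 1.16x2 + 0.1x3 + 1.1x4 subject to:
  0.5x2 + 0.02x3 ≥ 0.82   (potassium (K₂O))
  0.01x3 + 0.5x4 ≥ 0.62   (phosphorus (P₂O₅))
  0.22x1 + 0.02x3 + 0.11x4 ≥ 0.17   (nitrogen)
  x1, x2, x3, x4 ≥ 0.
The cheapest feasible vertex uses only potassium sulfate, compost blend, MAP; ammonium sulfate is not used. Binding constraints: potassium (K₂O), phosphorus (P₂O₅), nitrogen.
That vertex is x2 = 1.564, x3 = 1.888, x4 = 1.202.
Objective = 1.16·1.564 + 0.1·1.888 + 1.1·1.202 = 3.3252.

$3.33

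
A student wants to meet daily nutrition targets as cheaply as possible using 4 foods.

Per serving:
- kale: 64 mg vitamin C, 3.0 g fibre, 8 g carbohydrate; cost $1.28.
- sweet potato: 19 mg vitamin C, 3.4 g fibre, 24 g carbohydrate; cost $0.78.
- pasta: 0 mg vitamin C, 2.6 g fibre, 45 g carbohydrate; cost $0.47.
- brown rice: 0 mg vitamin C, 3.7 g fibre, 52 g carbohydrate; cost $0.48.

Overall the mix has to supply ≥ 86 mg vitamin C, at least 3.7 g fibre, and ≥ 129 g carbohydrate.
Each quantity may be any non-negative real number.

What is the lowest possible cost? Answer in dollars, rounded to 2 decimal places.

$2.81

Let x1 = servings of kale, x2 = servings of sweet potato, x3 = servings of pasta, x4 = servings of brown rice.
Minimise 1.28x1 + 0.78x2 + 0.47x3 + 0.48x4 with:
  64x1 + 19x2 ≥ 86   (vitamin C)
  3x1 + 3.4x2 + 2.6x3 + 3.7x4 ≥ 3.7   (fibre)
  8x1 + 24x2 + 45x3 + 52x4 ≥ 129   (carbohydrate)
  x1, x2, x3, x4 ≥ 0.
The optimal basis is {kale, brown rice}; sweet potato, pasta drop out. There the vitamin C and carbohydrate constraints are tight.
That vertex is x1 = 1.344, x4 = 2.274.
Hence cost = 1.28·1.344 + 0.48·2.274 = $2.8118.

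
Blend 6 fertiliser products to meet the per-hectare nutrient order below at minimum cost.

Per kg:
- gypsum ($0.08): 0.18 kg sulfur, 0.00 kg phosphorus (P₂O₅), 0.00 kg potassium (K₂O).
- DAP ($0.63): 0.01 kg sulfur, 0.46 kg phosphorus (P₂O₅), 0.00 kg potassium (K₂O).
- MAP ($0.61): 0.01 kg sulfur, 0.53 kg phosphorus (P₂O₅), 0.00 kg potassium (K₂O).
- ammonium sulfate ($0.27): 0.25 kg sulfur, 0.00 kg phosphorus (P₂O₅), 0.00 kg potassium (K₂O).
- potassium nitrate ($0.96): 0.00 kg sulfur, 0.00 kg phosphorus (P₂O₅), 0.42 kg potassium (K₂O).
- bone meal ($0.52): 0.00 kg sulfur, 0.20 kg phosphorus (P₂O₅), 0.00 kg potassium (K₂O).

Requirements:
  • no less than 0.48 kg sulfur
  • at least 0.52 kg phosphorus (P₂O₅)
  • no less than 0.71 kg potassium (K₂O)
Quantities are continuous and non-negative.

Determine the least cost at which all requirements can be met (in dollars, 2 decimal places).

This is a linear program. Let x1 = kg of gypsum, x2 = kg of DAP, x3 = kg of MAP, x4 = kg of ammonium sulfate, x5 = kg of potassium nitrate, x6 = kg of bone meal.
Minimise 0.08x1 + 0.63x2 + 0.61x3 + 0.27x4 + 0.96x5 + 0.52x6 with:
  0.18x1 + 0.01x2 + 0.01x3 + 0.25x4 ≥ 0.48   (sulfur)
  0.46x2 + 0.53x3 + 0.2x6 ≥ 0.52   (phosphorus (P₂O₅))
  0.42x5 ≥ 0.71   (potassium (K₂O))
  x1, x2, x3, x4, x5, x6 ≥ 0.
The optimal basis is {gypsum, MAP, potassium nitrate}; DAP, ammonium sulfate, bone meal drop out. There the sulfur, phosphorus (P₂O₅), potassium (K₂O) constraints are tight.
That vertex is x1 = 2.612, x3 = 0.9811, x5 = 1.69.
Total cost: 0.08·2.612 + 0.61·0.9811 + 0.96·1.69 = 2.4298.

$2.43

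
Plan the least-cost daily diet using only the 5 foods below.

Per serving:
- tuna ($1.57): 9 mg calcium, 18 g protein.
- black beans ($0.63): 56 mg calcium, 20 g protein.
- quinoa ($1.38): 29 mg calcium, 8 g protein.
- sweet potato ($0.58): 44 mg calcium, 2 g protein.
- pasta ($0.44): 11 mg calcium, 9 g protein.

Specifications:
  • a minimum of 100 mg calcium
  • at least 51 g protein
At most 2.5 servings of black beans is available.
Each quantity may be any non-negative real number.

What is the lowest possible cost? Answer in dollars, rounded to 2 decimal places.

$1.62

Set it up as a linear program. Let x1 = servings of tuna, x2 = servings of black beans, x3 = servings of quinoa, x4 = servings of sweet potato, x5 = servings of pasta.
Minimize 1.57x1 + 0.63x2 + 1.38x3 + 0.58x4 + 0.44x5 subject to:
  9x1 + 56x2 + 29x3 + 44x4 + 11x5 ≥ 100   (calcium)
  18x1 + 20x2 + 8x3 + 2x4 + 9x5 ≥ 51   (protein)
  x2 ≤ 2.5
  x1, x2, x3, x4, x5 ≥ 0.
The optimal basis is {black beans, pasta}; tuna, quinoa, sweet potato drop out. Binding constraints: protein and the black beans cap.
Optimal quantities: black beans = 2.5 servings, pasta = 0.1111 servings.
Objective = 0.63·2.5 + 0.44·0.1111 = 1.6239.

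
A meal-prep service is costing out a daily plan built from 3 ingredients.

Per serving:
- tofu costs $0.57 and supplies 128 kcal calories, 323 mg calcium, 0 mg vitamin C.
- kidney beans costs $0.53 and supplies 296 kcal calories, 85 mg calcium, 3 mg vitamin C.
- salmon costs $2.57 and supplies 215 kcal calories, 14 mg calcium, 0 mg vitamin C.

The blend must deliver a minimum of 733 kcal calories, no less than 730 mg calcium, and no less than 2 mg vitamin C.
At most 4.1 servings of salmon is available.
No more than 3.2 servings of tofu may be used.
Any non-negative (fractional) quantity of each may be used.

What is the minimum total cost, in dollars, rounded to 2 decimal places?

Let x1 = servings of tofu, x2 = servings of kidney beans, x3 = servings of salmon.
Minimise 0.57x1 + 0.53x2 + 2.57x3 subject to:
  128x1 + 296x2 + 215x3 ≥ 733   (calories)
  323x1 + 85x2 + 14x3 ≥ 730   (calcium)
  3x2 ≥ 2   (vitamin C)
  x3 ≤ 4.1
  x1 ≤ 3.2
  x1, x2, x3 ≥ 0.
The minimum-cost mix takes nothing from salmon — only tofu, kidney beans. The calories and calcium requirements are met with equality.
That vertex is x1 = 1.815, x2 = 1.692.
Total cost: 0.57·1.815 + 0.53·1.692 = 1.9313.

$1.93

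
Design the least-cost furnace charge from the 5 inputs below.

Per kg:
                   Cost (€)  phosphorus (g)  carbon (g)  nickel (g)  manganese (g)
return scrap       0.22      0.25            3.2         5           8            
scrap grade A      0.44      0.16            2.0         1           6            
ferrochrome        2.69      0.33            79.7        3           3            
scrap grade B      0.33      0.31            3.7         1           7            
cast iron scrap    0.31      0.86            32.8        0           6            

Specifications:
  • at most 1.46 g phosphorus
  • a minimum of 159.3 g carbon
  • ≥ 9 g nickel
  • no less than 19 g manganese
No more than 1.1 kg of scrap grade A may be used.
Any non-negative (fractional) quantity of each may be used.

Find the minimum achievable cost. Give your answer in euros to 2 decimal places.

€4.95

Let x1 = kg of return scrap, x2 = kg of scrap grade A, x3 = kg of ferrochrome, x4 = kg of scrap grade B, x5 = kg of cast iron scrap.
Minimize 0.22x1 + 0.44x2 + 2.69x3 + 0.33x4 + 0.31x5 subject to:
  0.25x1 + 0.16x2 + 0.33x3 + 0.31x4 + 0.86x5 ≤ 1.46   (phosphorus)
  3.2x1 + 2x2 + 79.7x3 + 3.7x4 + 32.8x5 ≥ 159.3   (carbon)
  5x1 + 1x2 + 3x3 + 1x4 ≥ 9   (nickel)
  8x1 + 6x2 + 3x3 + 7x4 + 6x5 ≥ 19   (manganese)
  x2 ≤ 1.1
  x1, x2, x3, x4, x5 ≥ 0.
The cheapest feasible vertex uses only return scrap, ferrochrome, cast iron scrap; scrap grade A, scrap grade B are not used. The phosphorus, carbon, manganese requirements are met with equality.
Solving gives x1 = 1.224, x3 = 1.659, x5 = 0.7052.
Cost = 0.22·1.224 + 2.69·1.659 + 0.31·0.7052 = 4.9506.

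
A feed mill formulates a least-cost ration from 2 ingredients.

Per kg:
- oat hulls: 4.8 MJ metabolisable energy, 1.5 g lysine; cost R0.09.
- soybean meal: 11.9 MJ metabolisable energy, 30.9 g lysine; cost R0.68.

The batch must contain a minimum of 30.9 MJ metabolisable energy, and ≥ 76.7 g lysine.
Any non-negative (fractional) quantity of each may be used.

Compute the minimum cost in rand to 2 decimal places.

R1.71

Let x1 = kg of oat hulls, x2 = kg of soybean meal.
Minimize 0.09x1 + 0.68x2 subject to:
  4.8x1 + 11.9x2 ≥ 30.9   (metabolisable energy)
  1.5x1 + 30.9x2 ≥ 76.7   (lysine)
  x1, x2 ≥ 0.
Both inputs are positive at the optimum. The metabolisable energy and lysine requirements are met with equality.
That vertex is x1 = 0.3225, x2 = 2.467.
Objective = 0.09·0.3225 + 0.68·2.467 = 1.7066.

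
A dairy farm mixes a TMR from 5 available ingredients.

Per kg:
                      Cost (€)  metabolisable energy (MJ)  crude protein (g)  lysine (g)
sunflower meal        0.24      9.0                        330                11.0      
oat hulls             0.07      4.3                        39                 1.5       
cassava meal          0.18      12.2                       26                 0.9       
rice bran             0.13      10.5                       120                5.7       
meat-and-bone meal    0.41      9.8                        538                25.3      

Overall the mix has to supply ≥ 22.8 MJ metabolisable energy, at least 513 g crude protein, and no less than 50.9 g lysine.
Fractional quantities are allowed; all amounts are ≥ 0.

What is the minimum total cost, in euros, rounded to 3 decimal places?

€0.839

Set it up as a linear program. Let x1 = kg of sunflower meal, x2 = kg of oat hulls, x3 = kg of cassava meal, x4 = kg of rice bran, x5 = kg of meat-and-bone meal.
Minimise 0.24x1 + 0.07x2 + 0.18x3 + 0.13x4 + 0.41x5 subject to:
  9x1 + 4.3x2 + 12.2x3 + 10.5x4 + 9.8x5 ≥ 22.8   (metabolisable energy)
  330x1 + 39x2 + 26x3 + 120x4 + 538x5 ≥ 513   (crude protein)
  11x1 + 1.5x2 + 0.9x3 + 5.7x4 + 25.3x5 ≥ 50.9   (lysine)
  x1, x2, x3, x4, x5 ≥ 0.
At the optimum only rice bran, meat-and-bone meal are positive (sunflower meal, oat hulls, cassava meal = 0). There the metabolisable energy and lysine constraints are tight.
That vertex is x4 = 0.3719, x5 = 1.928.
Cost = 0.13·0.3719 + 0.41·1.928 = 0.83883.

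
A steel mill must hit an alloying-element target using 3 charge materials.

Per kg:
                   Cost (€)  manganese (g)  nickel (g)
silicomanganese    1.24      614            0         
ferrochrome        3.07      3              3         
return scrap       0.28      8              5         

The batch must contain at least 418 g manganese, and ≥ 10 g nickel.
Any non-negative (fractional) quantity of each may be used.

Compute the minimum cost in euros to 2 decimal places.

Set it up as a linear program. Let x1 = kg of silicomanganese, x2 = kg of ferrochrome, x3 = kg of return scrap.
Minimise 1.24x1 + 3.07x2 + 0.28x3 s.t.:
  614x1 + 3x2 + 8x3 ≥ 418   (manganese)
  3x2 + 5x3 ≥ 10   (nickel)
  x1, x2, x3 ≥ 0.
The optimal basis is {silicomanganese, return scrap}; ferrochrome drops out. The manganese and nickel requirements are met with equality.
Optimal quantities: silicomanganese = 0.6547 kg, return scrap = 2 kg.
Objective = 1.24·0.6547 + 0.28·2 = 1.3718.

€1.37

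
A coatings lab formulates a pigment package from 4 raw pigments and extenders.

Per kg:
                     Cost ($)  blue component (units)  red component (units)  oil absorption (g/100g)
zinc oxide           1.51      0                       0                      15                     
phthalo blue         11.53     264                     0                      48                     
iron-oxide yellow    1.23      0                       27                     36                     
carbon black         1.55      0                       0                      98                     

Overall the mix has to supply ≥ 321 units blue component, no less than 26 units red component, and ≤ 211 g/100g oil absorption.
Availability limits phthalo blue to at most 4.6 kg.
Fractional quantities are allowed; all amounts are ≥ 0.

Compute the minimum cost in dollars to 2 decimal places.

Treat it as an LP. Let x1 = kg of zinc oxide, x2 = kg of phthalo blue, x3 = kg of iron-oxide yellow, x4 = kg of carbon black.
Minimize 1.51x1 + 11.53x2 + 1.23x3 + 1.55x4 s.t.:
  264x2 ≥ 321   (blue component)
  27x3 ≥ 26   (red component)
  15x1 + 48x2 + 36x3 + 98x4 ≤ 211   (oil absorption)
  x2 ≤ 4.6
  x1, x2, x3, x4 ≥ 0.
At the optimum only phthalo blue, iron-oxide yellow are positive (zinc oxide, carbon black = 0). Binding constraints: blue component and red component.
So phthalo blue = 1.216 kg, iron-oxide yellow = 0.963 kg.
Hence cost = 11.53·1.216 + 1.23·0.963 = $15.20497.

$15.20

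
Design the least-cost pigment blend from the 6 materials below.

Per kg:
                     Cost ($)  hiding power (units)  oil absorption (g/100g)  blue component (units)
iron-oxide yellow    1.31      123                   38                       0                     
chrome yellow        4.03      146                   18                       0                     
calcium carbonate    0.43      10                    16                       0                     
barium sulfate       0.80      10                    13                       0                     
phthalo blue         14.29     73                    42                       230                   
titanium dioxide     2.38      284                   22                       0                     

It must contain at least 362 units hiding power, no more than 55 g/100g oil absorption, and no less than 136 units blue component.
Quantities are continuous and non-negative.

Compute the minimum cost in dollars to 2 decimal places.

Let x1 = kg of iron-oxide yellow, x2 = kg of chrome yellow, x3 = kg of calcium carbonate, x4 = kg of barium sulfate, x5 = kg of phthalo blue, x6 = kg of titanium dioxide.
Minimise 1.31x1 + 4.03x2 + 0.43x3 + 0.8x4 + 14.29x5 + 2.38x6 with:
  123x1 + 146x2 + 10x3 + 10x4 + 73x5 + 284x6 ≥ 362   (hiding power)
  38x1 + 18x2 + 16x3 + 13x4 + 42x5 + 22x6 ≤ 55   (oil absorption)
  230x5 ≥ 136   (blue component)
  x1, x2, x3, x4, x5, x6 ≥ 0.
The minimum-cost mix takes nothing from iron-oxide yellow, chrome yellow, calcium carbonate, barium sulfate — only phthalo blue, titanium dioxide. The hiding power and blue component requirements are met with equality.
Optimal quantities: phthalo blue = 0.5913 kg, titanium dioxide = 1.123 kg.
Total cost: 14.29·0.5913 + 2.38·1.123 = 11.1224.

$11.12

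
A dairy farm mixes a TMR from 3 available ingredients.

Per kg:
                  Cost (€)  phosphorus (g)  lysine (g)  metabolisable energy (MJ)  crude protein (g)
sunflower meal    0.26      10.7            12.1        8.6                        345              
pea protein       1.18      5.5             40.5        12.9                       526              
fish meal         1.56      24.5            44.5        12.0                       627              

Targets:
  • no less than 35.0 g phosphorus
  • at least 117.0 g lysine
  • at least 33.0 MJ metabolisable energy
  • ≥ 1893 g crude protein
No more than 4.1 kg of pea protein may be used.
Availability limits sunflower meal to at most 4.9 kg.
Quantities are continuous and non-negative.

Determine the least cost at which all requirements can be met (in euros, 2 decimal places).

Set it up as a linear program. Let x1 = kg of sunflower meal, x2 = kg of pea protein, x3 = kg of fish meal.
Minimise 0.26x1 + 1.18x2 + 1.56x3 subject to:
  10.7x1 + 5.5x2 + 24.5x3 ≥ 35   (phosphorus)
  12.1x1 + 40.5x2 + 44.5x3 ≥ 117   (lysine)
  8.6x1 + 12.9x2 + 12x3 ≥ 33   (metabolisable energy)
  345x1 + 526x2 + 627x3 ≥ 1893   (crude protein)
  x2 ≤ 4.1
  x1 ≤ 4.9
  x1, x2, x3 ≥ 0.
The optimal basis is {sunflower meal, pea protein}; fish meal drops out. Binding constraints: lysine and the sunflower meal cap.
So sunflower meal = 4.9 kg, pea protein = 1.425 kg.
Cost = 0.26·4.9 + 1.18·1.425 = 2.9555.

€2.96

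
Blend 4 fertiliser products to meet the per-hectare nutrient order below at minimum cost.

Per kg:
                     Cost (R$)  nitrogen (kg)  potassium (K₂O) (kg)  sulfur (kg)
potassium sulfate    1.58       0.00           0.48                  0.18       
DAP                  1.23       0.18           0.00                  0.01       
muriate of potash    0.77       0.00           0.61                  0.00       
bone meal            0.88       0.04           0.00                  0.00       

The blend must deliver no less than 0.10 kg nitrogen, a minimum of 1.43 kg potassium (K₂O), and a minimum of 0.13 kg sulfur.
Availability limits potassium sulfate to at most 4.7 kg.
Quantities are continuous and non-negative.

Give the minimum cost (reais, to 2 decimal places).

Let x1 = kg of potassium sulfate, x2 = kg of DAP, x3 = kg of muriate of potash, x4 = kg of bone meal.
min 1.58x1 + 1.23x2 + 0.77x3 + 0.88x4 with:
  0.18x2 + 0.04x4 ≥ 0.1   (nitrogen)
  0.48x1 + 0.61x3 ≥ 1.43   (potassium (K₂O))
  0.18x1 + 0.01x2 ≥ 0.13   (sulfur)
  x1 ≤ 4.7
  x1, x2, x3, x4 ≥ 0.
The optimal basis is {potassium sulfate, DAP, muriate of potash}; bone meal drops out. The nitrogen, potassium (K₂O), sulfur requirements are met with equality.
So potassium sulfate = 0.6914 kg, DAP = 0.5556 kg, muriate of potash = 1.8 kg.
Cost = 1.58·0.6914 + 1.23·0.5556 + 0.77·1.8 = 3.1618.

R$3.16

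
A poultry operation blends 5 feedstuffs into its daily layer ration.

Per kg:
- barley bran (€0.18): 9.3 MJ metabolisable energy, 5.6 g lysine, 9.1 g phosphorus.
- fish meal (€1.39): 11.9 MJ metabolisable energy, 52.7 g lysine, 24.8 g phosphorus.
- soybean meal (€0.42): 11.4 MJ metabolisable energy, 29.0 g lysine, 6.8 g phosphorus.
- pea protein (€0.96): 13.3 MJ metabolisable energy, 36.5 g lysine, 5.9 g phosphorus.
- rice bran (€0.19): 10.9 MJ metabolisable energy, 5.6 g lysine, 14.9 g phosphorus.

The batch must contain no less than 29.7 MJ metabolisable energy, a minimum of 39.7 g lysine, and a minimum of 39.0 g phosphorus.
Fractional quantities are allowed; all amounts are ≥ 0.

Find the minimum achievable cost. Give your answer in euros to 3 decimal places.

Treat it as an LP. Let x1 = kg of barley bran, x2 = kg of fish meal, x3 = kg of soybean meal, x4 = kg of pea protein, x5 = kg of rice bran.
Minimise 0.18x1 + 1.39x2 + 0.42x3 + 0.96x4 + 0.19x5 with:
  9.3x1 + 11.9x2 + 11.4x3 + 13.3x4 + 10.9x5 ≥ 29.7   (metabolisable energy)
  5.6x1 + 52.7x2 + 29x3 + 36.5x4 + 5.6x5 ≥ 39.7   (lysine)
  9.1x1 + 24.8x2 + 6.8x3 + 5.9x4 + 14.9x5 ≥ 39   (phosphorus)
  x1, x2, x3, x4, x5 ≥ 0.
The minimum-cost mix takes nothing from barley bran, fish meal, pea protein — only soybean meal, rice bran. The lysine and phosphorus requirements are met with equality.
Solving gives x3 = 0.947, x5 = 2.185.
Cost = 0.42·0.947 + 0.19·2.185 = 0.81289.

€0.813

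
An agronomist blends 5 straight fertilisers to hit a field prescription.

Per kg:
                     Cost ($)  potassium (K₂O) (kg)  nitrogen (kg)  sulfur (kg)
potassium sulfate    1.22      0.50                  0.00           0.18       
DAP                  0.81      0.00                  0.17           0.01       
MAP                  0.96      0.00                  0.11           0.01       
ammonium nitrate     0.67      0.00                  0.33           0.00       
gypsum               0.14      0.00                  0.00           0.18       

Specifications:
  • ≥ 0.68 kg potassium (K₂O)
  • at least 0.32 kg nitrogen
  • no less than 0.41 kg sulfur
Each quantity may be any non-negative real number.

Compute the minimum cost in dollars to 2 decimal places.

$2.44

Let x1 = kg of potassium sulfate, x2 = kg of DAP, x3 = kg of MAP, x4 = kg of ammonium nitrate, x5 = kg of gypsum.
Minimise 1.22x1 + 0.81x2 + 0.96x3 + 0.67x4 + 0.14x5 with:
  0.5x1 ≥ 0.68   (potassium (K₂O))
  0.17x2 + 0.11x3 + 0.33x4 ≥ 0.32   (nitrogen)
  0.18x1 + 0.01x2 + 0.01x3 + 0.18x5 ≥ 0.41   (sulfur)
  x1, x2, x3, x4, x5 ≥ 0.
The optimal basis is {potassium sulfate, ammonium nitrate, gypsum}; DAP, MAP drop out. Binding constraints: potassium (K₂O), nitrogen, sulfur.
So potassium sulfate = 1.36 kg, ammonium nitrate = 0.9697 kg, gypsum = 0.9178 kg.
Objective = 1.22·1.36 + 0.67·0.9697 + 0.14·0.9178 = 2.4374.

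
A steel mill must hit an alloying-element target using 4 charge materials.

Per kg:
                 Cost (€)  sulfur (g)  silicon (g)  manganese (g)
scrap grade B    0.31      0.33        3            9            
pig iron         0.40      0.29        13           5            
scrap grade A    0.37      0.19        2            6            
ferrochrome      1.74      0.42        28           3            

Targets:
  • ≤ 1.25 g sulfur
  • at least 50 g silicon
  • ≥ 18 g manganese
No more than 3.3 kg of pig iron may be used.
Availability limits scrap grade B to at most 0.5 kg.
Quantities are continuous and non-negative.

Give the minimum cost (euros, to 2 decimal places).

Let x1 = kg of scrap grade B, x2 = kg of pig iron, x3 = kg of scrap grade A, x4 = kg of ferrochrome.
Minimise 0.31x1 + 0.4x2 + 0.37x3 + 1.74x4 with:
  0.33x1 + 0.29x2 + 0.19x3 + 0.42x4 ≤ 1.25   (sulfur)
  3x1 + 13x2 + 2x3 + 28x4 ≥ 50   (silicon)
  9x1 + 5x2 + 6x3 + 3x4 ≥ 18   (manganese)
  x2 ≤ 3.3
  x1 ≤ 0.5
  x1, x2, x3, x4 ≥ 0.
The cheapest feasible vertex uses only scrap grade B, pig iron, ferrochrome; scrap grade A is not used. The silicon, manganese, the pig iron cap requirements are met with equality.
Optimal quantities: scrap grade B = 0.08519 kg, pig iron = 3.3 kg, ferrochrome = 0.2444 kg.
Total cost: 0.31·0.08519 + 0.4·3.3 + 1.74·0.2444 = 1.7717.

€1.77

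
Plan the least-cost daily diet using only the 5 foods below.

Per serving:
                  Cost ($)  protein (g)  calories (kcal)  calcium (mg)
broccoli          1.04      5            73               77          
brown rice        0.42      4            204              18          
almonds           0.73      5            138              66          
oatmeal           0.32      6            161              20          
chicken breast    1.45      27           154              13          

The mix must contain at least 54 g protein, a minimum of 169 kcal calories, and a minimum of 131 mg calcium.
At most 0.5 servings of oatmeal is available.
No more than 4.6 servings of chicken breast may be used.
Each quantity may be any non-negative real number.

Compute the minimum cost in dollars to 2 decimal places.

Treat it as an LP. Let x1 = servings of broccoli, x2 = servings of brown rice, x3 = servings of almonds, x4 = servings of oatmeal, x5 = servings of chicken breast.
min 1.04x1 + 0.42x2 + 0.73x3 + 0.32x4 + 1.45x5 subject to:
  5x1 + 4x2 + 5x3 + 6x4 + 27x5 ≥ 54   (protein)
  73x1 + 204x2 + 138x3 + 161x4 + 154x5 ≥ 169   (calories)
  77x1 + 18x2 + 66x3 + 20x4 + 13x5 ≥ 131   (calcium)
  x4 ≤ 0.5
  x5 ≤ 4.6
  x1, x2, x3, x4, x5 ≥ 0.
The minimum-cost mix takes nothing from broccoli, brown rice — only almonds, oatmeal, chicken breast. Binding constraints: protein, calcium, the oatmeal cap.
Optimal quantities: almonds = 1.517 servings, oatmeal = 0.5 servings, chicken breast = 1.608 servings.
Hence cost = 0.73·1.517 + 0.32·0.5 + 1.45·1.608 = $3.5990.

$3.60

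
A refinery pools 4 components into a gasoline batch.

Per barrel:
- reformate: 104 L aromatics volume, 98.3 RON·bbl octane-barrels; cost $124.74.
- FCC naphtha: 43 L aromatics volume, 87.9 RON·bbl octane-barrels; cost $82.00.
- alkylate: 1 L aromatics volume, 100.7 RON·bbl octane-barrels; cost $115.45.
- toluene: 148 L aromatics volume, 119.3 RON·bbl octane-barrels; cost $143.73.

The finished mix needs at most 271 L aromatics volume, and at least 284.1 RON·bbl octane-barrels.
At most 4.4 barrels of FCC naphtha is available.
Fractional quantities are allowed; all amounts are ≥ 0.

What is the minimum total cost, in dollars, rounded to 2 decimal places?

This is a linear program. Let x1 = barrels of reformate, x2 = barrels of FCC naphtha, x3 = barrels of alkylate, x4 = barrels of toluene.
min 124.74x1 + 82x2 + 115.45x3 + 143.73x4 with:
  104x1 + 43x2 + 1x3 + 148x4 ≤ 271   (aromatics volume)
  98.3x1 + 87.9x2 + 100.7x3 + 119.3x4 ≥ 284.1   (octane-barrels)
  x2 ≤ 4.4
  x1, x2, x3, x4 ≥ 0.
The optimal basis is {FCC naphtha}; reformate, alkylate, toluene drop out. The octane-barrels requirement is met with equality.
Optimal quantities: FCC naphtha = 3.2321 barrels.
Cost = 82·3.2321 = 265.0322.

$265.03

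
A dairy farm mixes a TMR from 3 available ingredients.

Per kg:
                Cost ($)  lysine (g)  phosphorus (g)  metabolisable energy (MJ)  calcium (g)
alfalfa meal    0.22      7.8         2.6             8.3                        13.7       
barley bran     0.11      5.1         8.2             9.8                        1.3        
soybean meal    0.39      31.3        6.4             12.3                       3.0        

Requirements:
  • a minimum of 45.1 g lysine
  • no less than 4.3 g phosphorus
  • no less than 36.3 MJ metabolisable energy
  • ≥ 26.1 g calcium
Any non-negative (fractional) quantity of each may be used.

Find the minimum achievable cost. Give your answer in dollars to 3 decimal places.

Let x1 = kg of alfalfa meal, x2 = kg of barley bran, x3 = kg of soybean meal.
Minimise 0.22x1 + 0.11x2 + 0.39x3 s.t.:
  7.8x1 + 5.1x2 + 31.3x3 ≥ 45.1   (lysine)
  2.6x1 + 8.2x2 + 6.4x3 ≥ 4.3   (phosphorus)
  8.3x1 + 9.8x2 + 12.3x3 ≥ 36.3   (metabolisable energy)
  13.7x1 + 1.3x2 + 3x3 ≥ 26.1   (calcium)
  x1, x2, x3 ≥ 0.
The optimal mix uses every input. Binding constraints: lysine, metabolisable energy, calcium.
So alfalfa meal = 1.599 kg, barley bran = 1.309 kg, soybean meal = 0.829 kg.
Objective = 0.22·1.599 + 0.11·1.309 + 0.39·0.829 = 0.81908.

$0.819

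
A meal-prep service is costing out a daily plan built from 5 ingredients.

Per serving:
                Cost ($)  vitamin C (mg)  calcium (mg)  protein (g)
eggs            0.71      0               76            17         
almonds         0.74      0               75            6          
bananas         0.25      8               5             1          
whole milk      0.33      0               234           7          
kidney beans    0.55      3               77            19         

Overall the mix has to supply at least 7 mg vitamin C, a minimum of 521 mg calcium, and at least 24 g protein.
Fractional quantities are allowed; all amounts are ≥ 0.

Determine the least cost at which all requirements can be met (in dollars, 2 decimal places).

$1.11

Treat it as an LP. Let x1 = servings of eggs, x2 = servings of almonds, x3 = servings of bananas, x4 = servings of whole milk, x5 = servings of kidney beans.
Minimize 0.71x1 + 0.74x2 + 0.25x3 + 0.33x4 + 0.55x5 with:
  8x3 + 3x5 ≥ 7   (vitamin C)
  76x1 + 75x2 + 5x3 + 234x4 + 77x5 ≥ 521   (calcium)
  17x1 + 6x2 + 1x3 + 7x4 + 19x5 ≥ 24   (protein)
  x1, x2, x3, x4, x5 ≥ 0.
The optimal basis is {bananas, whole milk, kidney beans}; eggs, almonds drop out. Binding constraints: vitamin C, calcium, protein.
That vertex is x3 = 0.6994, x4 = 2.057, x5 = 0.4683.
Total cost: 0.25·0.6994 + 0.33·2.057 + 0.55·0.4683 = 1.1112.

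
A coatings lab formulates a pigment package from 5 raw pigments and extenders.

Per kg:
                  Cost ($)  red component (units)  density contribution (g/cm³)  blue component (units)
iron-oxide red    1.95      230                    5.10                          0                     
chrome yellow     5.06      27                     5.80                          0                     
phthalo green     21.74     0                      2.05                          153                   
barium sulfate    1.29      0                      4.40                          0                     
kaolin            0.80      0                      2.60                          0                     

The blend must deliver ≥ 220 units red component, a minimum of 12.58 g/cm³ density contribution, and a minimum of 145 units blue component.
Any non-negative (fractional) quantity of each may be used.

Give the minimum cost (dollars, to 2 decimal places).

$24.16

Let x1 = kg of iron-oxide red, x2 = kg of chrome yellow, x3 = kg of phthalo green, x4 = kg of barium sulfate, x5 = kg of kaolin.
Minimise 1.95x1 + 5.06x2 + 21.74x3 + 1.29x4 + 0.8x5 s.t.:
  230x1 + 27x2 ≥ 220   (red component)
  5.1x1 + 5.8x2 + 2.05x3 + 4.4x4 + 2.6x5 ≥ 12.58   (density contribution)
  153x3 ≥ 145   (blue component)
  x1, x2, x3, x4, x5 ≥ 0.
The optimal basis is {iron-oxide red, phthalo green, barium sulfate}; chrome yellow, kaolin drop out. There the red component, density contribution, blue component constraints are tight.
So iron-oxide red = 0.9565 kg, phthalo green = 0.9477 kg, barium sulfate = 1.309 kg.
Total cost: 1.95·0.9565 + 21.74·0.9477 + 1.29·1.309 = 24.1568.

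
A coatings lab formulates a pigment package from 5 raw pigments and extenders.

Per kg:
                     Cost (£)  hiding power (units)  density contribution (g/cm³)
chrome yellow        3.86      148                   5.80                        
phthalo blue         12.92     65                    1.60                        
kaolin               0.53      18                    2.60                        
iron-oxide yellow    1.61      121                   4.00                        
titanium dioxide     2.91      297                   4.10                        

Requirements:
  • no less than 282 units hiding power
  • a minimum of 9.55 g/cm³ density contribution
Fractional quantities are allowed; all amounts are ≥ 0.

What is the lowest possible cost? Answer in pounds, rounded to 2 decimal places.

£3.61

Let x1 = kg of chrome yellow, x2 = kg of phthalo blue, x3 = kg of kaolin, x4 = kg of iron-oxide yellow, x5 = kg of titanium dioxide.
Minimize 3.86x1 + 12.92x2 + 0.53x3 + 1.61x4 + 2.91x5 s.t.:
  148x1 + 65x2 + 18x3 + 121x4 + 297x5 ≥ 282   (hiding power)
  5.8x1 + 1.6x2 + 2.6x3 + 4x4 + 4.1x5 ≥ 9.55   (density contribution)
  x1, x2, x3, x4, x5 ≥ 0.
The cheapest feasible vertex uses only kaolin, titanium dioxide; chrome yellow, phthalo blue, iron-oxide yellow are not used. The hiding power and density contribution requirements are met with equality.
Solving gives x3 = 2.406, x5 = 0.8037.
Total cost: 0.53·2.406 + 2.91·0.8037 = 3.6139.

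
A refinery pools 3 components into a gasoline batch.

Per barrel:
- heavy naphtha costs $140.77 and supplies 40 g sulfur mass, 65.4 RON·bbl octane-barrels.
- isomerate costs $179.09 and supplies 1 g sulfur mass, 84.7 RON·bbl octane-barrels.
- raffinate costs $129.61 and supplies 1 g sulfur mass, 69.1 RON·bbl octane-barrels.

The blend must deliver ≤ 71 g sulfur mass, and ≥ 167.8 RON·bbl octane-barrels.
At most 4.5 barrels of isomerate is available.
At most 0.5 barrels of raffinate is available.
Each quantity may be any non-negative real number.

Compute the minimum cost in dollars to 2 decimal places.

$346.55

Set it up as a linear program. Let x1 = barrels of heavy naphtha, x2 = barrels of isomerate, x3 = barrels of raffinate.
Minimize 140.77x1 + 179.09x2 + 129.61x3 subject to:
  40x1 + 1x2 + 1x3 ≤ 71   (sulfur mass)
  65.4x1 + 84.7x2 + 69.1x3 ≥ 167.8   (octane-barrels)
  x2 ≤ 4.5
  x3 ≤ 0.5
  x1, x2, x3 ≥ 0.
The cheapest feasible vertex uses only isomerate, raffinate; heavy naphtha is not used. The octane-barrels and the raffinate cap requirements are met with equality.
That vertex is x2 = 1.5732, x3 = 0.5.
Hence cost = 179.09·1.5732 + 129.61·0.5 = $346.5494.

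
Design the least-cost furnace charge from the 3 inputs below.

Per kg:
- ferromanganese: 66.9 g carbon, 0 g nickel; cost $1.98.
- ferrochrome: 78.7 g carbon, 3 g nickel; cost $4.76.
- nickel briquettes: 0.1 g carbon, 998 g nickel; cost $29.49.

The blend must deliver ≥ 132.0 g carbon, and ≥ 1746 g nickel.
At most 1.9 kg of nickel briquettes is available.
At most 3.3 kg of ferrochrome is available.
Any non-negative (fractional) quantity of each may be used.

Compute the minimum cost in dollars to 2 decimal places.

Treat it as an LP. Let x1 = kg of ferromanganese, x2 = kg of ferrochrome, x3 = kg of nickel briquettes.
Minimise 1.98x1 + 4.76x2 + 29.49x3 s.t.:
  66.9x1 + 78.7x2 + 0.1x3 ≥ 132   (carbon)
  3x2 + 998x3 ≥ 1746   (nickel)
  x3 ≤ 1.9
  x2 ≤ 3.3
  x1, x2, x3 ≥ 0.
The minimum-cost mix takes nothing from ferrochrome — only ferromanganese, nickel briquettes. Binding constraints: carbon and nickel.
Solving gives x1 = 1.9705, x3 = 1.7495.
Total cost: 1.98·1.9705 + 29.49·1.7495 = 55.4943.

$55.49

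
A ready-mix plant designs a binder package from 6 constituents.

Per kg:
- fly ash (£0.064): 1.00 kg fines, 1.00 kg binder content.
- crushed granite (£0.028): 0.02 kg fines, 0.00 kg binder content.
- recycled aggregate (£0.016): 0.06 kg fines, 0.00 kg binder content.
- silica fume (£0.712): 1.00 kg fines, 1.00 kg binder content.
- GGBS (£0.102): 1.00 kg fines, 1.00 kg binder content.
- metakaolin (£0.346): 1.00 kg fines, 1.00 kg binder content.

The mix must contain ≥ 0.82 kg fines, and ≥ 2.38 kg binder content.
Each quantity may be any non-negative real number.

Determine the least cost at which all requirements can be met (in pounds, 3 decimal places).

£0.152

Let x1 = kg of fly ash, x2 = kg of crushed granite, x3 = kg of recycled aggregate, x4 = kg of silica fume, x5 = kg of GGBS, x6 = kg of metakaolin.
Minimise 0.064x1 + 0.028x2 + 0.016x3 + 0.712x4 + 0.102x5 + 0.346x6 with:
  1x1 + 0.02x2 + 0.06x3 + 1x4 + 1x5 + 1x6 ≥ 0.82   (fines)
  1x1 + 1x4 + 1x5 + 1x6 ≥ 2.38   (binder content)
  x1, x2, x3, x4, x5, x6 ≥ 0.
The cheapest feasible vertex uses only fly ash; crushed granite, recycled aggregate, silica fume, GGBS, metakaolin are not used. There the binder content constraint is tight.
So fly ash = 2.38 kg.
Cost = 0.064·2.38 = 0.15232.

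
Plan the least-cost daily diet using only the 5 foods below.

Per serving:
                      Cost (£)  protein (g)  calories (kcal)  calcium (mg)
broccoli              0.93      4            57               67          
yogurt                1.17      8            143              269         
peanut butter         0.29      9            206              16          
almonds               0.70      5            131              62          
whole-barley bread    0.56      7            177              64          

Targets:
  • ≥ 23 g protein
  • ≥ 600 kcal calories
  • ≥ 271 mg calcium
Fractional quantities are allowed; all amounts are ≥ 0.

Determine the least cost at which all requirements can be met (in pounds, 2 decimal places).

This is a linear program. Let x1 = servings of broccoli, x2 = servings of yogurt, x3 = servings of peanut butter, x4 = servings of almonds, x5 = servings of whole-barley bread.
min 0.93x1 + 1.17x2 + 0.29x3 + 0.7x4 + 0.56x5 with:
  4x1 + 8x2 + 9x3 + 5x4 + 7x5 ≥ 23   (protein)
  57x1 + 143x2 + 206x3 + 131x4 + 177x5 ≥ 600   (calories)
  67x1 + 269x2 + 16x3 + 62x4 + 64x5 ≥ 271   (calcium)
  x1, x2, x3, x4, x5 ≥ 0.
The optimal basis is {yogurt, peanut butter}; broccoli, almonds, whole-barley bread drop out. There the calories and calcium constraints are tight.
Optimal quantities: yogurt = 0.8701 servings, peanut butter = 2.309 servings.
Hence cost = 1.17·0.8701 + 0.29·2.309 = £1.6876.

£1.69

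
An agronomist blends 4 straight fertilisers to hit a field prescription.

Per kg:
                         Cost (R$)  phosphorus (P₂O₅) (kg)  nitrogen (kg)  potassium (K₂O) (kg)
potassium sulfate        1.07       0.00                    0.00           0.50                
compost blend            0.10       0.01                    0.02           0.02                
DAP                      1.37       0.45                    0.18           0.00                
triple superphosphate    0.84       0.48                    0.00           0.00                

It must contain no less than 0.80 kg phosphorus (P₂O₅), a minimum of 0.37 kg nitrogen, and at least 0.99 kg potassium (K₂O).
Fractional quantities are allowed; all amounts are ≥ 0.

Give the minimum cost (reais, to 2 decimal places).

R$4.25

Let x1 = kg of potassium sulfate, x2 = kg of compost blend, x3 = kg of DAP, x4 = kg of triple superphosphate.
Minimise 1.07x1 + 0.1x2 + 1.37x3 + 0.84x4 with:
  0.01x2 + 0.45x3 + 0.48x4 ≥ 0.8   (phosphorus (P₂O₅))
  0.02x2 + 0.18x3 ≥ 0.37   (nitrogen)
  0.5x1 + 0.02x2 ≥ 0.99   (potassium (K₂O))
  x1, x2, x3, x4 ≥ 0.
At the optimum only potassium sulfate, compost blend, triple superphosphate are positive (DAP = 0). Binding constraints: phosphorus (P₂O₅), nitrogen, potassium (K₂O).
Optimal quantities: potassium sulfate = 1.24 kg, compost blend = 18.5 kg, triple superphosphate = 1.281 kg.
Total cost: 1.07·1.24 + 0.1·18.5 + 0.84·1.281 = 4.2528.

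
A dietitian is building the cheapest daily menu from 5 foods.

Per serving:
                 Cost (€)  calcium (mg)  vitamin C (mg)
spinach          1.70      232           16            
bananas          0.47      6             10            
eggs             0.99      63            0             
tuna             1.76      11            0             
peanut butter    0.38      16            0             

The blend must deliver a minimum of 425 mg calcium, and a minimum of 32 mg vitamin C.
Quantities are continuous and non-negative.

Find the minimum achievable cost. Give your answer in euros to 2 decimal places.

€3.23

This is a linear program. Let x1 = servings of spinach, x2 = servings of bananas, x3 = servings of eggs, x4 = servings of tuna, x5 = servings of peanut butter.
Minimise 1.7x1 + 0.47x2 + 0.99x3 + 1.76x4 + 0.38x5 with:
  232x1 + 6x2 + 63x3 + 11x4 + 16x5 ≥ 425   (calcium)
  16x1 + 10x2 ≥ 32   (vitamin C)
  x1, x2, x3, x4, x5 ≥ 0.
The optimal basis is {spinach, bananas}; eggs, tuna, peanut butter drop out. There the calcium and vitamin C constraints are tight.
Solving gives x1 = 1.825, x2 = 0.2806.
Total cost: 1.7·1.825 + 0.47·0.2806 = 3.2344.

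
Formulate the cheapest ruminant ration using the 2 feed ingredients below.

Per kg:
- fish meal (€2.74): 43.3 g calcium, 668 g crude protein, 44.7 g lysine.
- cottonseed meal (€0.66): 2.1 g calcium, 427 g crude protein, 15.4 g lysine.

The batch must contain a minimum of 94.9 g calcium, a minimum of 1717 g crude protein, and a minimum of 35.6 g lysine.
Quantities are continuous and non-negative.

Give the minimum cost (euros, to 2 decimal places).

Let x1 = kg of fish meal, x2 = kg of cottonseed meal.
min 2.74x1 + 0.66x2 subject to:
  43.3x1 + 2.1x2 ≥ 94.9   (calcium)
  668x1 + 427x2 ≥ 1717   (crude protein)
  44.7x1 + 15.4x2 ≥ 35.6   (lysine)
  x1, x2 ≥ 0.
Both inputs are positive at the optimum. Binding constraints: calcium and crude protein.
That vertex is x1 = 2.161, x2 = 0.641.
Cost = 2.74·2.161 + 0.66·0.641 = 6.3442.

€6.34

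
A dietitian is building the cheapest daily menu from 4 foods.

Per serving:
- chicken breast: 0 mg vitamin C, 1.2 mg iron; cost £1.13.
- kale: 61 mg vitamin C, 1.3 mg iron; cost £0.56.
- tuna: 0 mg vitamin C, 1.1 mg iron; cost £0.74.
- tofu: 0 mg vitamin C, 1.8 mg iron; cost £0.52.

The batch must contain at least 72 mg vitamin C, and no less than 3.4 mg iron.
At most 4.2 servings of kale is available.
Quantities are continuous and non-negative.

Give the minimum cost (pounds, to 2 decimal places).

£1.20

This is a linear program. Let x1 = servings of chicken breast, x2 = servings of kale, x3 = servings of tuna, x4 = servings of tofu.
Minimize 1.13x1 + 0.56x2 + 0.74x3 + 0.52x4 s.t.:
  61x2 ≥ 72   (vitamin C)
  1.2x1 + 1.3x2 + 1.1x3 + 1.8x4 ≥ 3.4   (iron)
  x2 ≤ 4.2
  x1, x2, x3, x4 ≥ 0.
The optimal basis is {kale, tofu}; chicken breast, tuna drop out. Binding constraints: vitamin C and iron.
Optimal quantities: kale = 1.18 servings, tofu = 1.036 servings.
Hence cost = 0.56·1.18 + 0.52·1.036 = £1.1995.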